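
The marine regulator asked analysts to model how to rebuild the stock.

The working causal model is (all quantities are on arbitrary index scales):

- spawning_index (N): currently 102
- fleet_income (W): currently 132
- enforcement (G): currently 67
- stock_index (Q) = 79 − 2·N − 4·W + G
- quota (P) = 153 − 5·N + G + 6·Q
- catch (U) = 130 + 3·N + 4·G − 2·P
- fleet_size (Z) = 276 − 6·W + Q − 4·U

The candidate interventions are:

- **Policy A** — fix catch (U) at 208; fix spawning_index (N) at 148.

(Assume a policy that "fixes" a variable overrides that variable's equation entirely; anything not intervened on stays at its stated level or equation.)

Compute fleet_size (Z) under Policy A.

-2026

Policy A (U := 208, N := 148):
  N = 148
  W = 132
  G = 67
  Q = 79 − 2·148 − 4·132 + 67 = -678
  P = 153 − 5·148 + 67 + 6·(-678) = -4588
  U = 208
  Z = 276 − 6·132 + (-678) − 4·208 = -2026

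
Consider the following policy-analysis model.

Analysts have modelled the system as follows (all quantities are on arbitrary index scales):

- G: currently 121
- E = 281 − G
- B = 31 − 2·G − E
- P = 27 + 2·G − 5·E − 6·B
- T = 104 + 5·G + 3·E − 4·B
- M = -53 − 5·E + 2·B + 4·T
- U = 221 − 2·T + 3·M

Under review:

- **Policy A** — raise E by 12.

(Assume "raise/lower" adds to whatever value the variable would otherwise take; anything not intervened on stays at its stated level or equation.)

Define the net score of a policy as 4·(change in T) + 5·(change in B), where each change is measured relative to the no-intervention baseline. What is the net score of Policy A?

Baseline:
  G = 121
  E = 281 − 121 = 160
  B = 31 − 2·121 − 160 = -371
  T = 104 + 5·121 + 3·160 − 4·(-371) = 2673
Policy A (E + 12):
  G = 121
  E = 281 − 121 (+12 from intervention) = 172
  B = 31 − 2·121 − 172 = -383
  T = 104 + 5·121 + 3·172 − 4·(-383) = 2757
ΔT = 2757 − 2673 = 84; ΔB = -383 − (-371) = -12
Score = 4·84 + 5·(-12) = 276

276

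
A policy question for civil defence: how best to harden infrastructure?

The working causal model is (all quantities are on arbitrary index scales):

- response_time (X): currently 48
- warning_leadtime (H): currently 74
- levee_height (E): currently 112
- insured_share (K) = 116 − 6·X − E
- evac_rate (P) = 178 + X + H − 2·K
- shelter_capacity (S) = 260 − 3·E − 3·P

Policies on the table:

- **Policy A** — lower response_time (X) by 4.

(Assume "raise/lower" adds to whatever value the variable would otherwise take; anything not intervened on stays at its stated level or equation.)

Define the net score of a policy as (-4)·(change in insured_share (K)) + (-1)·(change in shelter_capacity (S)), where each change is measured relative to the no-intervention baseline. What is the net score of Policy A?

-252

Baseline:
  X = 48
  H = 74
  E = 112
  K = 116 − 6·48 − 112 = -284
  P = 178 + 48 + 74 − 2·(-284) = 868
  S = 260 − 3·112 − 3·868 = -2680
Policy A (X − 4):
  X = 48 − 4 = 44
  H = 74
  E = 112
  K = 116 − 6·44 − 112 = -260
  P = 178 + 44 + 74 − 2·(-260) = 816
  S = 260 − 3·112 − 3·816 = -2524
ΔK = -260 − (-284) = 24; ΔS = -2524 − (-2680) = 156
Score = (-4)·24 + (-1)·156 = -252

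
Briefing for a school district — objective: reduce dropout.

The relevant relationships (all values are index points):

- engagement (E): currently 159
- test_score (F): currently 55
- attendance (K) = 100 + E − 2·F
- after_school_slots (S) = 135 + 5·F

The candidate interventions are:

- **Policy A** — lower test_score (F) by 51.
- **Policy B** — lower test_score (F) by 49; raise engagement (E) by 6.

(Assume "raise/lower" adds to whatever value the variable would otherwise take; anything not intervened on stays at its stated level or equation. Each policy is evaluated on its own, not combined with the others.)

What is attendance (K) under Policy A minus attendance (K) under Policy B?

-2

Policy A (F − 51):
  E = 159
  F = 55 − 51 = 4
  K = 100 + 159 − 2·4 = 251
Policy B (F − 49, E + 6):
  E = 159 + 6 = 165
  F = 55 − 49 = 6
  K = 100 + 165 − 2·6 = 253
K: 251 − 253 = -2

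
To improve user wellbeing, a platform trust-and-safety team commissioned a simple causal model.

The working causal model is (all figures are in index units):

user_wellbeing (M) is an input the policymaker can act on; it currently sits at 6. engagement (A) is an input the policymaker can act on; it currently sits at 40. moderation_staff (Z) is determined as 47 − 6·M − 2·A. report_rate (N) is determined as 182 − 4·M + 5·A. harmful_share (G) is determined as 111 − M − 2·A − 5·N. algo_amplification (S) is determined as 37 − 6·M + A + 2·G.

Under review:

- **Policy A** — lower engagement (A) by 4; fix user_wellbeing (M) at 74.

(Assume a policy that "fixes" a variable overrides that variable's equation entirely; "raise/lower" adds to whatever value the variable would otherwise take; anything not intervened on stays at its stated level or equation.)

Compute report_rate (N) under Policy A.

66

Policy A (A − 4, M := 74):
  M = 74
  A = 40 − 4 = 36
  N = 182 − 4·74 + 5·36 = 66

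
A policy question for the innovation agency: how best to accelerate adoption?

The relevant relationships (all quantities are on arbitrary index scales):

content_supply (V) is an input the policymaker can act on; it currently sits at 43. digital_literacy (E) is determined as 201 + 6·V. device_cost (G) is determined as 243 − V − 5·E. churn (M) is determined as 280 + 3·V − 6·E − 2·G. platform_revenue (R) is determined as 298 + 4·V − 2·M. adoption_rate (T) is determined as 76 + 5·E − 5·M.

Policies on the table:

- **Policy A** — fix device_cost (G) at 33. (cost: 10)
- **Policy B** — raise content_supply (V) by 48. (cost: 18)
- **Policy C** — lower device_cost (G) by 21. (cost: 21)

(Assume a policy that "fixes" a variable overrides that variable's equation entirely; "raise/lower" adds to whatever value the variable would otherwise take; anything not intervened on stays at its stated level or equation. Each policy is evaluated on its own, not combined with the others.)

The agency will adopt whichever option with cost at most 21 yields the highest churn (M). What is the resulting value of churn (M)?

3237

Policy A (G := 33):
  V = 43
  E = 201 + 6·43 = 459
  G = 33
  M = 280 + 3·43 − 6·459 − 2·33 = -2411
Policy B (V + 48):
  V = 43 + 48 = 91
  E = 201 + 6·91 = 747
  G = 243 − 91 − 5·747 = -3583
  M = 280 + 3·91 − 6·747 − 2·(-3583) = 3237
Policy C (G − 21):
  V = 43
  E = 201 + 6·43 = 459
  G = 243 − 43 − 5·459 (−21 from intervention) = -2116
  M = 280 + 3·43 − 6·459 − 2·(-2116) = 1887
Comparing — Policy A: M=-2411, Policy B: M=3237, Policy C: M=1887. Highest is 3237 (Policy B).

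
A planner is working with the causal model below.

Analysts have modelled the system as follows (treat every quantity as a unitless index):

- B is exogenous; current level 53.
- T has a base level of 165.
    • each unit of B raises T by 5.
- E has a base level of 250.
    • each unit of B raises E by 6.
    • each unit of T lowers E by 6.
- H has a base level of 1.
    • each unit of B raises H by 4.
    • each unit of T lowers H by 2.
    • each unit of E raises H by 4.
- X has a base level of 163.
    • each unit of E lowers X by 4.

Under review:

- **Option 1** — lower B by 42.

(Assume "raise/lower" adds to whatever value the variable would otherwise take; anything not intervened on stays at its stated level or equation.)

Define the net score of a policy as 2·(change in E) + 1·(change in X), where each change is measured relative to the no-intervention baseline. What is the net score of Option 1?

Baseline:
  B = 53
  T = 165 + 5·53 = 430
  E = 250 + 6·53 − 6·430 = -2012
  X = 163 − 4·(-2012) = 8211
Option 1 (B − 42):
  B = 53 − 42 = 11
  T = 165 + 5·11 = 220
  E = 250 + 6·11 − 6·220 = -1004
  X = 163 − 4·(-1004) = 4179
ΔE = -1004 − (-2012) = 1008; ΔX = 4179 − 8211 = -4032
Score = 2·1008 + 1·(-4032) = -2016

-2016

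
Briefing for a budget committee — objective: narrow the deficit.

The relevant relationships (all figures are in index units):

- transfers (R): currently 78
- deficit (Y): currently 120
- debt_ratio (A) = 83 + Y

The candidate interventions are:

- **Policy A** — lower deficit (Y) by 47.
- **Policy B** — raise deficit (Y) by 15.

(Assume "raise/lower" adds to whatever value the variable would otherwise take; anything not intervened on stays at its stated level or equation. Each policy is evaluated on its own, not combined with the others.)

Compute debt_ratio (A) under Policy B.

Policy B (Y + 15):
  Y = 120 + 15 = 135
  A = 83 + 135 = 218

218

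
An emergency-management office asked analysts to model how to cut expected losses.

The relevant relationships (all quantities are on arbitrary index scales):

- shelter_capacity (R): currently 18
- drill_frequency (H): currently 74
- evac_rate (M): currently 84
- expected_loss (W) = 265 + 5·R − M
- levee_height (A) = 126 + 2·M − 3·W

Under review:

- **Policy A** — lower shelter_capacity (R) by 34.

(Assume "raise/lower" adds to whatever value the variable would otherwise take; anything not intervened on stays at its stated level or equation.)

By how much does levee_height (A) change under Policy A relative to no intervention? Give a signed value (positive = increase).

510

Baseline:
  R = 18
  M = 84
  W = 265 + 5·18 − 84 = 271
  A = 126 + 2·84 − 3·271 = -519
Policy A (R − 34):
  R = 18 − 34 = -16
  M = 84
  W = 265 + 5·(-16) − 84 = 101
  A = 126 + 2·84 − 3·101 = -9
Change in A: -9 − (-519) = 510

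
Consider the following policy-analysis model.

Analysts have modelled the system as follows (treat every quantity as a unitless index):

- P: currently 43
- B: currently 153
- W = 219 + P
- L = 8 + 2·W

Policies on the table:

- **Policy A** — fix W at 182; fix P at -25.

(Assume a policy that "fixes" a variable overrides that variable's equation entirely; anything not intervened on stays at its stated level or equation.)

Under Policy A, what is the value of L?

372

Policy A (W := 182, P := -25):
  P = -25
  W = 182
  L = 8 + 2·182 = 372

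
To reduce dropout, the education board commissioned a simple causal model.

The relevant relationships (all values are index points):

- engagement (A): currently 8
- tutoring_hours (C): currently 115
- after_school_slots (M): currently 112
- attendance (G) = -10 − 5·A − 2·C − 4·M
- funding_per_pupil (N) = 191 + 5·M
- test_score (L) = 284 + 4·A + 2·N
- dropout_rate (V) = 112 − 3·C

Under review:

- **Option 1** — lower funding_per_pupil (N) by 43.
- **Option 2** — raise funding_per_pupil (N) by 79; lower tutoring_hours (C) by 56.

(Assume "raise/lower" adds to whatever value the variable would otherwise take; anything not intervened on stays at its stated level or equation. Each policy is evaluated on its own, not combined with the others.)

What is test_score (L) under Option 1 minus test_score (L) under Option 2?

-244

Option 1 (N − 43):
  A = 8
  M = 112
  N = 191 + 5·112 (−43 from intervention) = 708
  L = 284 + 4·8 + 2·708 = 1732
Option 2 (N + 79, C − 56):
  A = 8
  M = 112
  N = 191 + 5·112 (+79 from intervention) = 830
  L = 284 + 4·8 + 2·830 = 1976
L: 1732 − 1976 = -244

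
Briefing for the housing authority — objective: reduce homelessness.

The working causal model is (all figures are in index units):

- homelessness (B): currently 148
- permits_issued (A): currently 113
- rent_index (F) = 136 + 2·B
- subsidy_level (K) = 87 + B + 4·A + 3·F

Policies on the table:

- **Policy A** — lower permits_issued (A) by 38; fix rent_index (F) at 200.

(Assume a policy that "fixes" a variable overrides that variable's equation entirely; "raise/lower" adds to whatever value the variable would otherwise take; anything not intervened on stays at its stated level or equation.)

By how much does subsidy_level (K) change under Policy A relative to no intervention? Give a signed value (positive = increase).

Baseline:
  B = 148
  A = 113
  F = 136 + 2·148 = 432
  K = 87 + 148 + 4·113 + 3·432 = 1983
Policy A (A − 38, F := 200):
  B = 148
  A = 113 − 38 = 75
  F = 200
  K = 87 + 148 + 4·75 + 3·200 = 1135
Change in K: 1135 − 1983 = -848

-848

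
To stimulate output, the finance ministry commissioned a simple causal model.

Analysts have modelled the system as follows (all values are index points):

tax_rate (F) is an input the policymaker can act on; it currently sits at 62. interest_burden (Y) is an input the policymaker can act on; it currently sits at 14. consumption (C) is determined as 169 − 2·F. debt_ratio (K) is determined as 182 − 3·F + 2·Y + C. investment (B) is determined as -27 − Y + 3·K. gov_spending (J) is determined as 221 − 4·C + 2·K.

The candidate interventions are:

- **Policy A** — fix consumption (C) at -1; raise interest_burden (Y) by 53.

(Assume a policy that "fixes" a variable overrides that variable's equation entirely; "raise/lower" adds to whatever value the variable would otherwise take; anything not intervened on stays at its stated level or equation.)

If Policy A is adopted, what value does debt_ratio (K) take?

129

Policy A (C := -1, Y + 53):
  F = 62
  Y = 14 + 53 = 67
  C = -1
  K = 182 − 3·62 + 2·67 + (-1) = 129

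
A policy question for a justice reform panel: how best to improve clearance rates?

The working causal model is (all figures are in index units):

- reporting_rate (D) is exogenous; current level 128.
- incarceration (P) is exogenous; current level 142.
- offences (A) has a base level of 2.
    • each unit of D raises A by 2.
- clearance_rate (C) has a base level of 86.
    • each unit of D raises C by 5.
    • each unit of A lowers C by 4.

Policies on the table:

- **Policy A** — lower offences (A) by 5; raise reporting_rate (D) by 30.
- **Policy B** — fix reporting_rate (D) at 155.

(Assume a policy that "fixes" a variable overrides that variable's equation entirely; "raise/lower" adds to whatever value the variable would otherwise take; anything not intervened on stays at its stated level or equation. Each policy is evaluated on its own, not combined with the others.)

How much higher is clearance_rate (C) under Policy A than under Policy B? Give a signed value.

Policy A (A − 5, D + 30):
  D = 128 + 30 = 158
  A = 2 + 2·158 (−5 from intervention) = 313
  C = 86 + 5·158 − 4·313 = -376
Policy B (D := 155):
  D = 155
  A = 2 + 2·155 = 312
  C = 86 + 5·155 − 4·312 = -387
C: -376 − (-387) = 11

11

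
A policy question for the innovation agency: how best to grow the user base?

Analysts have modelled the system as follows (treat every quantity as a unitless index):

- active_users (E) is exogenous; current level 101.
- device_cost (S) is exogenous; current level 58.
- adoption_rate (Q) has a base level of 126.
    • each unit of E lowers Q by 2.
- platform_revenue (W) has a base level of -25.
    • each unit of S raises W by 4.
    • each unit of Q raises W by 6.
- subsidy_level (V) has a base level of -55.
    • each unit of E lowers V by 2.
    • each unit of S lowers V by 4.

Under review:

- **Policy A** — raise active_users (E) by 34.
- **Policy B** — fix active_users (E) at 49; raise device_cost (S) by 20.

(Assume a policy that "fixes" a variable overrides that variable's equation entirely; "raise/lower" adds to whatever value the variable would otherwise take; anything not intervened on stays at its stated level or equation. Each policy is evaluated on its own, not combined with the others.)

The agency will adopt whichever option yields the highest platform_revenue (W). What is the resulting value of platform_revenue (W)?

Policy A (E + 34):
  E = 101 + 34 = 135
  S = 58
  Q = 126 − 2·135 = -144
  W = -25 + 4·58 + 6·(-144) = -657
Policy B (E := 49, S + 20):
  E = 49
  S = 58 + 20 = 78
  Q = 126 − 2·49 = 28
  W = -25 + 4·78 + 6·28 = 455
Comparing — Policy A: W=-657, Policy B: W=455. Highest is 455 (Policy B).

455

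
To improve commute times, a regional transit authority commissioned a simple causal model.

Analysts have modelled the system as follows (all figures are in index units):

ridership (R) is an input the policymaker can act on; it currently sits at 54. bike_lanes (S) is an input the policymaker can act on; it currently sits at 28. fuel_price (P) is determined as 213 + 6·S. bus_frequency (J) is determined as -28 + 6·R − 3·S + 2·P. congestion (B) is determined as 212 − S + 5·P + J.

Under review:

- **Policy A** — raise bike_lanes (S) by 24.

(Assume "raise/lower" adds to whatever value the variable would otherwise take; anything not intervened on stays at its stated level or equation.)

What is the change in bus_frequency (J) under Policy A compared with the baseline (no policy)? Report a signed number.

Baseline:
  R = 54
  S = 28
  P = 213 + 6·28 = 381
  J = -28 + 6·54 − 3·28 + 2·381 = 974
Policy A (S + 24):
  R = 54
  S = 28 + 24 = 52
  P = 213 + 6·52 = 525
  J = -28 + 6·54 − 3·52 + 2·525 = 1190
Change in J: 1190 − 974 = 216

216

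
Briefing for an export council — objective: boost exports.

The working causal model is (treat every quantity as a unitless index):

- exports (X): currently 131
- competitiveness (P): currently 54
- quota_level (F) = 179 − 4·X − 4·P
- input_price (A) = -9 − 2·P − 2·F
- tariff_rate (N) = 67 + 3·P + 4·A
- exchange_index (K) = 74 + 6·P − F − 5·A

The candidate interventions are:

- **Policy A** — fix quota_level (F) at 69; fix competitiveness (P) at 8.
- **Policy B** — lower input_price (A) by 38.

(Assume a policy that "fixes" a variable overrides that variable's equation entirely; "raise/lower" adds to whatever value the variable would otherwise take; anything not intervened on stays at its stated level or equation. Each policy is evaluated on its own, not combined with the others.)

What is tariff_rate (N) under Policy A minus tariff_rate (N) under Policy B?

-4658

Policy A (F := 69, P := 8):
  X = 131
  P = 8
  F = 69
  A = -9 − 2·8 − 2·69 = -163
  N = 67 + 3·8 + 4·(-163) = -561
Policy B (A − 38):
  X = 131
  P = 54
  F = 179 − 4·131 − 4·54 = -561
  A = -9 − 2·54 − 2·(-561) (−38 from intervention) = 967
  N = 67 + 3·54 + 4·967 = 4097
N: -561 − 4097 = -4658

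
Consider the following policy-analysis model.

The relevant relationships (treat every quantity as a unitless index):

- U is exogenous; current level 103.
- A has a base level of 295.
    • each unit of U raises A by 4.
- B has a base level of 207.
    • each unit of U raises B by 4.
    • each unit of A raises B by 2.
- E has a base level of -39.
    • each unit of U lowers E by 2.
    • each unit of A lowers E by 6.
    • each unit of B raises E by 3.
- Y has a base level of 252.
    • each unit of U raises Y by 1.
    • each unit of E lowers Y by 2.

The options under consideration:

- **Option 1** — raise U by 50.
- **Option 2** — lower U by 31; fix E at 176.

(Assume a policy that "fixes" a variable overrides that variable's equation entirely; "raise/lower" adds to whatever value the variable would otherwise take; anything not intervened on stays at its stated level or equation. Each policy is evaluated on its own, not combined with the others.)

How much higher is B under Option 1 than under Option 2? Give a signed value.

Option 1 (U + 50):
  U = 103 + 50 = 153
  A = 295 + 4·153 = 907
  B = 207 + 4·153 + 2·907 = 2633
Option 2 (U − 31, E := 176):
  U = 103 − 31 = 72
  A = 295 + 4·72 = 583
  B = 207 + 4·72 + 2·583 = 1661
B: 2633 − 1661 = 972

972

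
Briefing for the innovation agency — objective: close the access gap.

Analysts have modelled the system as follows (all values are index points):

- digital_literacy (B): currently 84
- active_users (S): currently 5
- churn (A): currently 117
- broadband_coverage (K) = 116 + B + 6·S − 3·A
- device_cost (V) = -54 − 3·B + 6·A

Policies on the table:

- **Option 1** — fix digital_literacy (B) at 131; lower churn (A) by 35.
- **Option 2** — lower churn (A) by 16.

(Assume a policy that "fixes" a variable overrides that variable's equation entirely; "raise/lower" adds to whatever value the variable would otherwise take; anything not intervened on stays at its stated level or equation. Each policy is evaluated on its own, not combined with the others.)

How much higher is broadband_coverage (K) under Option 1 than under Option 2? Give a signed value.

Option 1 (B := 131, A − 35):
  B = 131
  S = 5
  A = 117 − 35 = 82
  K = 116 + 131 + 6·5 − 3·82 = 31
Option 2 (A − 16):
  B = 84
  S = 5
  A = 117 − 16 = 101
  K = 116 + 84 + 6·5 − 3·101 = -73
K: 31 − (-73) = 104

104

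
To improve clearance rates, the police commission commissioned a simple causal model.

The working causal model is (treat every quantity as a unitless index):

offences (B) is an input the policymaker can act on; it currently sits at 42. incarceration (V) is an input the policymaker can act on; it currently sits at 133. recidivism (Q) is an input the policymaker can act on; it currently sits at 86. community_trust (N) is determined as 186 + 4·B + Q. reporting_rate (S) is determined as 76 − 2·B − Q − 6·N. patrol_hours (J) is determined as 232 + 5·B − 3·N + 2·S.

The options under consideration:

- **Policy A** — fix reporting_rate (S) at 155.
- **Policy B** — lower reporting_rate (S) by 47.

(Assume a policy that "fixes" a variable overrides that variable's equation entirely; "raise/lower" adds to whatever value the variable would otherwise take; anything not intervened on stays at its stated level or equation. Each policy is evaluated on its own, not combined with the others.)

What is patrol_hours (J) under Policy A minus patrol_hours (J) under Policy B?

Policy A (S := 155):
  B = 42
  Q = 86
  N = 186 + 4·42 + 86 = 440
  S = 155
  J = 232 + 5·42 − 3·440 + 2·155 = -568
Policy B (S − 47):
  B = 42
  Q = 86
  N = 186 + 4·42 + 86 = 440
  S = 76 − 2·42 − 86 − 6·440 (−47 from intervention) = -2781
  J = 232 + 5·42 − 3·440 + 2·(-2781) = -6440
J: -568 − (-6440) = 5872

5872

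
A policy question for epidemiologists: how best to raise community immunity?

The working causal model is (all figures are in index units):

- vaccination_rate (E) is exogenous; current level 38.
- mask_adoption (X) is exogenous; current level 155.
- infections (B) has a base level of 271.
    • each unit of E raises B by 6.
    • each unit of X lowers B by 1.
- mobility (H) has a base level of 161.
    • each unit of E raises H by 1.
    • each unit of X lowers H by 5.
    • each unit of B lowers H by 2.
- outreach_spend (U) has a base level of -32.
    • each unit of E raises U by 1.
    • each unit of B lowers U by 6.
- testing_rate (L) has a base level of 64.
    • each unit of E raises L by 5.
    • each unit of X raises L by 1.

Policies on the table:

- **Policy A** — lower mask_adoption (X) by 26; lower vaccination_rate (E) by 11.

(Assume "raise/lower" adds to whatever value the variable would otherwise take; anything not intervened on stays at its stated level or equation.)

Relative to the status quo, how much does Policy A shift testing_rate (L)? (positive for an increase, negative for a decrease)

Baseline:
  E = 38
  X = 155
  L = 64 + 5·38 + 155 = 409
Policy A (X − 26, E − 11):
  E = 38 − 11 = 27
  X = 155 − 26 = 129
  L = 64 + 5·27 + 129 = 328
Change in L: 328 − 409 = -81

-81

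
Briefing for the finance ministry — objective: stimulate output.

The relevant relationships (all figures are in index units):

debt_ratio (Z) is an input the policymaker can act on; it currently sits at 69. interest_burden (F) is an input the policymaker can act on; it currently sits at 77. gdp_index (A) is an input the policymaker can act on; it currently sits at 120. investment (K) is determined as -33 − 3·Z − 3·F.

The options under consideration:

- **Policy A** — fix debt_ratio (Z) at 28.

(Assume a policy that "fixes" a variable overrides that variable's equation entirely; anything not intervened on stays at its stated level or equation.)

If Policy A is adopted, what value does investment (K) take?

-348

Policy A (Z := 28):
  Z = 28
  F = 77
  K = -33 − 3·28 − 3·77 = -348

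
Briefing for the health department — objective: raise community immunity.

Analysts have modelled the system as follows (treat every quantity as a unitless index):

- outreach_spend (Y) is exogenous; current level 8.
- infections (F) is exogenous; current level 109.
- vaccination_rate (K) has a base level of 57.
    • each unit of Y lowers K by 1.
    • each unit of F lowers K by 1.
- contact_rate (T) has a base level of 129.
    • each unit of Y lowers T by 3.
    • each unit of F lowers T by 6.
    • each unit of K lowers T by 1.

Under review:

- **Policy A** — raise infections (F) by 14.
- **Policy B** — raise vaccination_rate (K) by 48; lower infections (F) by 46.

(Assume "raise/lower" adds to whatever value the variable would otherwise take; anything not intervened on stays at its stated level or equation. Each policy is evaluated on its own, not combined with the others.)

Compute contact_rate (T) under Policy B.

-307

Policy B (K + 48, F − 46):
  Y = 8
  F = 109 − 46 = 63
  K = 57 − 8 − 63 (+48 from intervention) = 34
  T = 129 − 3·8 − 6·63 − 34 = -307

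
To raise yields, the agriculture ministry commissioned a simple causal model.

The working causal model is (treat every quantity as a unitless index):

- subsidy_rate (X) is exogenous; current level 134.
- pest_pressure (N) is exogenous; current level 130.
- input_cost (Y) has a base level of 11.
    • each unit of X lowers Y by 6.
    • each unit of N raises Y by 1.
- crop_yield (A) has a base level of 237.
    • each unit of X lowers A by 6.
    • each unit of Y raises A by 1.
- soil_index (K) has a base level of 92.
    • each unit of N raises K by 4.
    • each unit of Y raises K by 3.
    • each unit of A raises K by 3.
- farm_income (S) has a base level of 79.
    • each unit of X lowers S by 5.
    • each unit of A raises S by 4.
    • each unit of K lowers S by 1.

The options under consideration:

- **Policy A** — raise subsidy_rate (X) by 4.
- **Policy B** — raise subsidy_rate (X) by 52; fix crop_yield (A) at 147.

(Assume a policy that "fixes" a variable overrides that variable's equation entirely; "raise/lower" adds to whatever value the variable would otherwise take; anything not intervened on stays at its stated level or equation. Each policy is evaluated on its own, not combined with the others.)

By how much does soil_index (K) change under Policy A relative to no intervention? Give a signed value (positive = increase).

-216

Baseline:
  X = 134
  N = 130
  Y = 11 − 6·134 + 130 = -663
  A = 237 − 6·134 + (-663) = -1230
  K = 92 + 4·130 + 3·(-663) + 3·(-1230) = -5067
Policy A (X + 4):
  X = 134 + 4 = 138
  N = 130
  Y = 11 − 6·138 + 130 = -687
  A = 237 − 6·138 + (-687) = -1278
  K = 92 + 4·130 + 3·(-687) + 3·(-1278) = -5283
Change in K: -5283 − (-5067) = -216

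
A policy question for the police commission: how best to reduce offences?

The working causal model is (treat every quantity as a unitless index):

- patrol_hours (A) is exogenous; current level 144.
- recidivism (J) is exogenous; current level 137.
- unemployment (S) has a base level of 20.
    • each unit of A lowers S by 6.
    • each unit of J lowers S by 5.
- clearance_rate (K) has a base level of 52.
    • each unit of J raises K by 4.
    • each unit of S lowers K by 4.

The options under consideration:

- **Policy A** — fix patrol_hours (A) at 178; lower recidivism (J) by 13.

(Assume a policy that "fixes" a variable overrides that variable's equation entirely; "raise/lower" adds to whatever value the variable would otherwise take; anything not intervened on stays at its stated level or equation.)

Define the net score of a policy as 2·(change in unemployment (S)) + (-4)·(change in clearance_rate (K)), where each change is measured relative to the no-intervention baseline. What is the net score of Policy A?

-2294

Baseline:
  A = 144
  J = 137
  S = 20 − 6·144 − 5·137 = -1529
  K = 52 + 4·137 − 4·(-1529) = 6716
Policy A (A := 178, J − 13):
  A = 178
  J = 137 − 13 = 124
  S = 20 − 6·178 − 5·124 = -1668
  K = 52 + 4·124 − 4·(-1668) = 7220
ΔS = -1668 − (-1529) = -139; ΔK = 7220 − 6716 = 504
Score = 2·(-139) + (-4)·504 = -2294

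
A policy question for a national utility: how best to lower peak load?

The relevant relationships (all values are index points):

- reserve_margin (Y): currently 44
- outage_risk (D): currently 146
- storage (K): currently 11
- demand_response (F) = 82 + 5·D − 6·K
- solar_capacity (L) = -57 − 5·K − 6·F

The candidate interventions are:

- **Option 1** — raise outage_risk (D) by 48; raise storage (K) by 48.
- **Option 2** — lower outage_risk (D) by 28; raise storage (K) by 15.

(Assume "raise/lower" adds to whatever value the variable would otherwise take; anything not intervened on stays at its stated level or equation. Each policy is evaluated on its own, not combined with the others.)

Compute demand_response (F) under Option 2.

516

Option 2 (D − 28, K + 15):
  D = 146 − 28 = 118
  K = 11 + 15 = 26
  F = 82 + 5·118 − 6·26 = 516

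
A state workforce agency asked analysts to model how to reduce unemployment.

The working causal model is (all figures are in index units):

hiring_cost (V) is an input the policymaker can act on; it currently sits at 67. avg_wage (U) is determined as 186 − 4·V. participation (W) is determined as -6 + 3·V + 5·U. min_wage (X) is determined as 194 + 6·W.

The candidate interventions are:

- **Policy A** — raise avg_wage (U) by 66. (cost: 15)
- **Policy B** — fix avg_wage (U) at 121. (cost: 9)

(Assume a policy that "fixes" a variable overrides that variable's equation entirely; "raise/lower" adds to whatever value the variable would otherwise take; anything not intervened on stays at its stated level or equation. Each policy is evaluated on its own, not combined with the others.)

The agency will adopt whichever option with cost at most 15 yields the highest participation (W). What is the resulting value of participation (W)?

Policy A (U + 66):
  V = 67
  U = 186 − 4·67 (+66 from intervention) = -16
  W = -6 + 3·67 + 5·(-16) = 115
Policy B (U := 121):
  V = 67
  U = 121
  W = -6 + 3·67 + 5·121 = 800
Comparing — Policy A: W=115, Policy B: W=800. Highest is 800 (Policy B).

800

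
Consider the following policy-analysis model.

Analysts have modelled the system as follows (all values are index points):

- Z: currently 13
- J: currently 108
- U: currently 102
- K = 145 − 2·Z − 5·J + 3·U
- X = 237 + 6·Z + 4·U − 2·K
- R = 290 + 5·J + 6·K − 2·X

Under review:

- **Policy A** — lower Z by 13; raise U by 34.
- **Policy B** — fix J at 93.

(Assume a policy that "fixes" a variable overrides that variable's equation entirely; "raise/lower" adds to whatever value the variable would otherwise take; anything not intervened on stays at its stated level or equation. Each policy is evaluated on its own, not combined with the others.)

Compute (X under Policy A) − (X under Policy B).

Policy A (Z − 13, U + 34):
  Z = 13 − 13 = 0
  J = 108
  U = 102 + 34 = 136
  K = 145 − 2·0 − 5·108 + 3·136 = 13
  X = 237 + 6·0 + 4·136 − 2·13 = 755
Policy B (J := 93):
  Z = 13
  J = 93
  U = 102
  K = 145 − 2·13 − 5·93 + 3·102 = -40
  X = 237 + 6·13 + 4·102 − 2·(-40) = 803
X: 755 − 803 = -48

-48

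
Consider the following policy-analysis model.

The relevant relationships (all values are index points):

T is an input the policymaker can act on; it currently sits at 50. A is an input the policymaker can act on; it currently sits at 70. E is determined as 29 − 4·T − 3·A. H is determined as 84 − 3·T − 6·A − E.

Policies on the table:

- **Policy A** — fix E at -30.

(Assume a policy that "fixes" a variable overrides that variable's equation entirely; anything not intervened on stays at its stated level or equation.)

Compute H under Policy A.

Policy A (E := -30):
  T = 50
  A = 70
  E = -30
  H = 84 − 3·50 − 6·70 − (-30) = -456

-456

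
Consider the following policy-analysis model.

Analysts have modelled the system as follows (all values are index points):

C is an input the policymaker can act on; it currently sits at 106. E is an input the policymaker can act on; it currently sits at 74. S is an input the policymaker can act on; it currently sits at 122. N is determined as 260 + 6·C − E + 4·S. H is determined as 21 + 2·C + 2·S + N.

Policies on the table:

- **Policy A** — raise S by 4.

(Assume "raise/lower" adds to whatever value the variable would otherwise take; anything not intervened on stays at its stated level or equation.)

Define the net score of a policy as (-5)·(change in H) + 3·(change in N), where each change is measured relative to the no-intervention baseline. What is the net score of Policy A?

Baseline:
  C = 106
  E = 74
  S = 122
  N = 260 + 6·106 − 74 + 4·122 = 1310
  H = 21 + 2·106 + 2·122 + 1310 = 1787
Policy A (S + 4):
  C = 106
  E = 74
  S = 122 + 4 = 126
  N = 260 + 6·106 − 74 + 4·126 = 1326
  H = 21 + 2·106 + 2·126 + 1326 = 1811
ΔH = 1811 − 1787 = 24; ΔN = 1326 − 1310 = 16
Score = (-5)·24 + 3·16 = -72

-72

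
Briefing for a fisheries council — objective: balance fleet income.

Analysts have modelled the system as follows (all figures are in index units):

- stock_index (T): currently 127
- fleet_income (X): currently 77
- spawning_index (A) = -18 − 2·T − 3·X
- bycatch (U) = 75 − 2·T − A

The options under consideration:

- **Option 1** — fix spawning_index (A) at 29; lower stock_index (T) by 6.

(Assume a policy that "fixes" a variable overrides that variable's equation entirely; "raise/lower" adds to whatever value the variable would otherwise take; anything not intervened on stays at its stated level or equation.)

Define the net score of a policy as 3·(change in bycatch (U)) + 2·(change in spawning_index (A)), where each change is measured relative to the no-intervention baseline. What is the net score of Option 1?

-496

Baseline:
  T = 127
  X = 77
  A = -18 − 2·127 − 3·77 = -503
  U = 75 − 2·127 − (-503) = 324
Option 1 (A := 29, T − 6):
  T = 127 − 6 = 121
  X = 77
  A = 29
  U = 75 − 2·121 − 29 = -196
ΔU = -196 − 324 = -520; ΔA = 29 − (-503) = 532
Score = 3·(-520) + 2·532 = -496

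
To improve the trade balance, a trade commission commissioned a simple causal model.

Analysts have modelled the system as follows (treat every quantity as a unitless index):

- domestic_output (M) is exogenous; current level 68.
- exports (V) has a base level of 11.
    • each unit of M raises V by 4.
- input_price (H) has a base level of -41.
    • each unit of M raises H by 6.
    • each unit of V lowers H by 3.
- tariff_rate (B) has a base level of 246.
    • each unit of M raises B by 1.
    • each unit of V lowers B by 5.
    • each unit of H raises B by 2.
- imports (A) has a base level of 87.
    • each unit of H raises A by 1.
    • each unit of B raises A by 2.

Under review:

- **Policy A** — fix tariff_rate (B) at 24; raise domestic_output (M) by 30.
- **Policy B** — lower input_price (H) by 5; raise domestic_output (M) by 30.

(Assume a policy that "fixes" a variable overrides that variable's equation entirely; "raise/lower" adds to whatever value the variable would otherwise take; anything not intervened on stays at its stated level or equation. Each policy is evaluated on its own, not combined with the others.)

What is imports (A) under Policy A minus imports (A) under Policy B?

Policy A (B := 24, M + 30):
  M = 68 + 30 = 98
  V = 11 + 4·98 = 403
  H = -41 + 6·98 − 3·403 = -662
  B = 24
  A = 87 + (-662) + 2·24 = -527
Policy B (H − 5, M + 30):
  M = 68 + 30 = 98
  V = 11 + 4·98 = 403
  H = -41 + 6·98 − 3·403 (−5 from intervention) = -667
  B = 246 + 98 − 5·403 + 2·(-667) = -3005
  A = 87 + (-667) + 2·(-3005) = -6590
A: -527 − (-6590) = 6063

6063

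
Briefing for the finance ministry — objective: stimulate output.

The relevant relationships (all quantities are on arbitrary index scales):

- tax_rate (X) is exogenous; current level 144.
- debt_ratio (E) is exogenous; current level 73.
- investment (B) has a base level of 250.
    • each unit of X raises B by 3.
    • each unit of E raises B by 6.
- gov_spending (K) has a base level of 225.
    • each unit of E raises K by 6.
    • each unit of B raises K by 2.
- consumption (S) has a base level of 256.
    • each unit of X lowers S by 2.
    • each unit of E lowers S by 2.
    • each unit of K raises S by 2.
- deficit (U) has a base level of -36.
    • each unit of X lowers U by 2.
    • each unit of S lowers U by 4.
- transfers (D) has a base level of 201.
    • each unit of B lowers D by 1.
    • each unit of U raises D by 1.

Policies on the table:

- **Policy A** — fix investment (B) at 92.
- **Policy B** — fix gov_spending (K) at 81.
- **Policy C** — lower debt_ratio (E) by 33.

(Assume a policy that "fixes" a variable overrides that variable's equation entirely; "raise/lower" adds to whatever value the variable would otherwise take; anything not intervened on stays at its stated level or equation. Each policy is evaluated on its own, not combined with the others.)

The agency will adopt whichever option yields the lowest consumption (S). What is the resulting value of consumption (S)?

Policy A (B := 92):
  X = 144
  E = 73
  B = 92
  K = 225 + 6·73 + 2·92 = 847
  S = 256 − 2·144 − 2·73 + 2·847 = 1516
Policy B (K := 81):
  X = 144
  E = 73
  B = 250 + 3·144 + 6·73 = 1120
  K = 81
  S = 256 − 2·144 − 2·73 + 2·81 = -16
Policy C (E − 33):
  X = 144
  E = 73 − 33 = 40
  B = 250 + 3·144 + 6·40 = 922
  K = 225 + 6·40 + 2·922 = 2309
  S = 256 − 2·144 − 2·40 + 2·2309 = 4506
Comparing — Policy A: S=1516, Policy B: S=-16, Policy C: S=4506. Lowest is -16 (Policy B).

-16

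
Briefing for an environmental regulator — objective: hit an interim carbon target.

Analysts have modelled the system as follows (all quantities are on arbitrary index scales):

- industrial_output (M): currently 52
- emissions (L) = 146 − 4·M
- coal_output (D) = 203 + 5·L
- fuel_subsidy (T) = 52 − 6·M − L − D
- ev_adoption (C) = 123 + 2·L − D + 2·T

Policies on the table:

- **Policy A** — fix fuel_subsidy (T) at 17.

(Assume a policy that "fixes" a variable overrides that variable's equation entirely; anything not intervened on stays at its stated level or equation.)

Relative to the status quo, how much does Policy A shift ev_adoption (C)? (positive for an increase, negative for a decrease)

216

Baseline:
  M = 52
  L = 146 − 4·52 = -62
  D = 203 + 5·(-62) = -107
  T = 52 − 6·52 − (-62) − (-107) = -91
  C = 123 + 2·(-62) − (-107) + 2·(-91) = -76
Policy A (T := 17):
  M = 52
  L = 146 − 4·52 = -62
  D = 203 + 5·(-62) = -107
  T = 17
  C = 123 + 2·(-62) − (-107) + 2·17 = 140
Change in C: 140 − (-76) = 216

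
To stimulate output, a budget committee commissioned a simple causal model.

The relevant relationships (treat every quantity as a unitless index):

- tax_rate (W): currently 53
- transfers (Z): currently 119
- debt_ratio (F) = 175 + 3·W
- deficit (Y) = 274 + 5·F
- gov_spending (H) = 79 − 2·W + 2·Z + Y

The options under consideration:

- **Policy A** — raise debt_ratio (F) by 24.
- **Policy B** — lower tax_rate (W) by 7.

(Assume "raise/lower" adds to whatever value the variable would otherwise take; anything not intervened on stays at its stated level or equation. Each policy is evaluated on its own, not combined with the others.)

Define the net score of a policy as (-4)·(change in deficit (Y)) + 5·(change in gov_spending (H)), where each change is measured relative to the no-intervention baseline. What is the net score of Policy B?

Baseline:
  W = 53
  Z = 119
  F = 175 + 3·53 = 334
  Y = 274 + 5·334 = 1944
  H = 79 − 2·53 + 2·119 + 1944 = 2155
Policy B (W − 7):
  W = 53 − 7 = 46
  Z = 119
  F = 175 + 3·46 = 313
  Y = 274 + 5·313 = 1839
  H = 79 − 2·46 + 2·119 + 1839 = 2064
ΔY = 1839 − 1944 = -105; ΔH = 2064 − 2155 = -91
Score = (-4)·(-105) + 5·(-91) = -35

-35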